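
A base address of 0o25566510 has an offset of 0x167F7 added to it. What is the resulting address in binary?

0o25566510 = 0b10101101110110101001000 in binary.
0x167F7 = 0b10110011111110111 in binary.
Add column by column in base 2, right to left:
  0+1 = 1
  0+1 = 1
  0+1 = 1
  1+0 = 1
  0+1 = 1
  0+1 = 1
  1+1 = 0 carry 1
  0+1+1 = 0 carry 1
  1+1+1 = 1 carry 1
  0+1+1 = 0 carry 1
  1+1+1 = 1 carry 1
  1+0+1 = 0 carry 1
  0+0+1 = 1
  1+1 = 0 carry 1
  1+1+1 = 1 carry 1
  1+0+1 = 0 carry 1
  0+1+1 = 0 carry 1
  1+0+1 = 0 carry 1
  1+0+1 = 0 carry 1
  0+0+1 = 1
  1+0 = 1
  0+0 = 0
  1+0 = 1

0b10110000101010100111111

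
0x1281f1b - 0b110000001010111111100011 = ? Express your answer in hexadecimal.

0x676f38

0b110000001010111111100011 = 0xc0afe3 in hexadecimal.
Subtract column by column in base 16:
  b-3 → 8
  1-e → 3 (borrow)
  f-f-1 → f (borrow)
  1-a-1 → 6 (borrow)
  8-0-1 → 7
  2-c → 6 (borrow)
  1-0-1 → 0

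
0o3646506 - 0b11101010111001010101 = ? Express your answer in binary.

0b1001111011110001

0o3646506 = 0b11110100110101000110 in binary.
Subtract column by column in base 2:
  0-1 → 1 (borrow)
  1-0-1 → 0
  1-1 → 0
  0-0 → 0
  0-1 → 1 (borrow)
  0-0-1 → 1 (borrow)
  1-1-1 → 1 (borrow)
  0-0-1 → 1 (borrow)
  1-0-1 → 0
  0-1 → 1 (borrow)
  1-1-1 → 1 (borrow)
  1-1-1 → 1 (borrow)
  0-0-1 → 1 (borrow)
  0-1-1 → 0 (borrow)
  1-0-1 → 0
  0-1 → 1 (borrow)
  1-0-1 → 0
  1-1 → 0
  1-1 → 0
  1-1 → 0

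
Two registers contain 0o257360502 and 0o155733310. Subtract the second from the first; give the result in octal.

0o101425172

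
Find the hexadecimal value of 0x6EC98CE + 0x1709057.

0x85D2925

Add column by column in base 16, right to left:
  E+7 = 5 carry 1
  C+5+1 = 2 carry 1
  8+0+1 = 9
  9+9 = 2 carry 1
  C+0+1 = D
  E+7 = 5 carry 1
  6+1+1 = 8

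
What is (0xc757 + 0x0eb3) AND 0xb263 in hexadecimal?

Add column by column in base 16, right to left:
  7+3 = a
  5+b = 0 carry 1
  7+e+1 = 6 carry 1
  c+0+1 = d
Sum = 0xd60a; now AND with 0xb263:
  d&b=9, 6&2=2, 0&6=0, a&3=2

0x9202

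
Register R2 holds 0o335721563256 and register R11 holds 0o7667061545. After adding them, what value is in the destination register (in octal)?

0o345610645023

Add column by column in base 8, right to left:
  6+5 = 3 carry 1
  5+4+1 = 2 carry 1
  2+5+1 = 0 carry 1
  3+1+1 = 5
  6+6 = 4 carry 1
  5+0+1 = 6
  1+7 = 0 carry 1
  2+6+1 = 1 carry 1
  7+6+1 = 6 carry 1
  5+7+1 = 5 carry 1
  3+0+1 = 4
  3+0 = 3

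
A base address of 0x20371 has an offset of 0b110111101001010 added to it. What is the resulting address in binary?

0b100111001010111011

0x20371 = 0b100000001101110001 in binary.
Add column by column in base 2, right to left:
  1+0 = 1
  0+1 = 1
  0+0 = 0
  0+1 = 1
  1+0 = 1
  1+0 = 1
  1+1 = 0 carry 1
  0+0+1 = 1
  1+1 = 0 carry 1
  1+1+1 = 1 carry 1
  0+1+1 = 0 carry 1
  0+1+1 = 0 carry 1
  0+0+1 = 1
  0+1 = 1
  0+1 = 1
  0+0 = 0
  0+0 = 0
  1+0 = 1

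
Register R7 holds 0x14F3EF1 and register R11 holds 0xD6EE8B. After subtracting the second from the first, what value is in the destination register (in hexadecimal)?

0x785066

Subtract column by column in base 16:
  1-B → 6 (borrow)
  F-8-1 → 6
  E-E → 0
  3-E → 5 (borrow)
  F-6-1 → 8
  4-D → 7 (borrow)
  1-0-1 → 0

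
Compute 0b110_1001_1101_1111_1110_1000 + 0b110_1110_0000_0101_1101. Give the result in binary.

0b11100001100000001000101

Add column by column in base 2, right to left:
  0+1 = 1
  0+0 = 0
  0+1 = 1
  1+1 = 0 carry 1
  0+1+1 = 0 carry 1
  1+0+1 = 0 carry 1
  1+1+1 = 1 carry 1
  1+0+1 = 0 carry 1
  1+0+1 = 0 carry 1
  1+0+1 = 0 carry 1
  1+0+1 = 0 carry 1
  1+0+1 = 0 carry 1
  1+0+1 = 0 carry 1
  0+1+1 = 0 carry 1
  1+1+1 = 1 carry 1
  1+1+1 = 1 carry 1
  1+0+1 = 0 carry 1
  0+1+1 = 0 carry 1
  0+1+1 = 0 carry 1
  1+0+1 = 0 carry 1
  0+0+1 = 1
  1+0 = 1
  1+0 = 1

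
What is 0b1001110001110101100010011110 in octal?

0o1161654236

Group the bits in threes: 001 001 110 001 110 101 100 010 011 110 → 1161654236.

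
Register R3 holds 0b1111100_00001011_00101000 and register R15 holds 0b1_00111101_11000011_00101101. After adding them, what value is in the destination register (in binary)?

0b1101110011100111001010101

Add column by column in base 2, right to left:
  0+1 = 1
  0+0 = 0
  0+1 = 1
  1+1 = 0 carry 1
  0+0+1 = 1
  1+1 = 0 carry 1
  0+0+1 = 1
  0+0 = 0
  1+1 = 0 carry 1
  1+1+1 = 1 carry 1
  0+0+1 = 1
  1+0 = 1
  0+0 = 0
  0+0 = 0
  0+1 = 1
  0+1 = 1
  0+1 = 1
  0+0 = 0
  1+1 = 0 carry 1
  1+1+1 = 1 carry 1
  1+1+1 = 1 carry 1
  1+1+1 = 1 carry 1
  1+0+1 = 0 carry 1
  0+0+1 = 1
  0+1 = 1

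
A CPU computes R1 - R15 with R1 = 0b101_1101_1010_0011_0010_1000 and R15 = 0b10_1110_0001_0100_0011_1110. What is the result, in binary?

Subtract column by column in base 2:
  0-0 → 0
  0-1 → 1 (borrow)
  0-1-1 → 0 (borrow)
  1-1-1 → 1 (borrow)
  0-1-1 → 0 (borrow)
  1-1-1 → 1 (borrow)
  0-0-1 → 1 (borrow)
  0-0-1 → 1 (borrow)
  1-0-1 → 0
  1-0 → 1
  0-1 → 1 (borrow)
  0-0-1 → 1 (borrow)
  0-1-1 → 0 (borrow)
  1-0-1 → 0
  0-0 → 0
  1-0 → 1
  1-0 → 1
  0-1 → 1 (borrow)
  1-1-1 → 1 (borrow)
  1-1-1 → 1 (borrow)
  1-0-1 → 0
  0-1 → 1 (borrow)
  1-0-1 → 0

0b1011111000111011101010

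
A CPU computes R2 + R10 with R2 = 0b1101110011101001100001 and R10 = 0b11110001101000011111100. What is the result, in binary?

0b101100000000101101011101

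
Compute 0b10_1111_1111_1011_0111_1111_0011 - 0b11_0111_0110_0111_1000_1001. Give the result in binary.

Subtract column by column in base 2:
  1-1 → 0
  1-0 → 1
  0-0 → 0
  0-1 → 1 (borrow)
  1-0-1 → 0
  1-0 → 1
  1-0 → 1
  1-1 → 0
  1-1 → 0
  1-1 → 0
  1-1 → 0
  0-0 → 0
  1-0 → 1
  1-1 → 0
  0-1 → 1 (borrow)
  1-0-1 → 0
  1-1 → 0
  1-1 → 0
  1-1 → 0
  1-0 → 1
  1-1 → 0
  1-1 → 0
  1-0 → 1
  1-0 → 1
  0-0 → 0
  1-0 → 1

0b10110010000101000001101010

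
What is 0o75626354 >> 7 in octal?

0o367131

7 bits is not a whole number of base-8 digits; in binary: 111101110010110011101100 >> 7 = 11110111001011001.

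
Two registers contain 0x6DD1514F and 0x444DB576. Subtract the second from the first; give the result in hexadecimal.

0x29839BD9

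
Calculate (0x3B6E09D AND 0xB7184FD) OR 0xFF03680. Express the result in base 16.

0xFF0B69D

0x3B6E09D AND 0xB7184FD = 0x330809D.
Then OR with 0xFF03680.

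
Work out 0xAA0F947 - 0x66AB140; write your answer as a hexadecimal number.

0x4364807

Subtract column by column in base 16:
  7-0 → 7
  4-4 → 0
  9-1 → 8
  F-B → 4
  0-A → 6 (borrow)
  A-6-1 → 3
  A-6 → 4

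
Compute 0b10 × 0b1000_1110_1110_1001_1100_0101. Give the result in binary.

0b1000111011101001110001010

Multiply each base-2 digit by 2, carrying:
  1×2 = 2 → write 0 carry 1
  0×2+1 = 1 → write 1
  1×2 = 2 → write 0 carry 1
  0×2+1 = 1 → write 1
  0×2 = 0 → write 0
  0×2 = 0 → write 0
  1×2 = 2 → write 0 carry 1
  1×2+1 = 3 → write 1 carry 1
  1×2+1 = 3 → write 1 carry 1
  0×2+1 = 1 → write 1
  0×2 = 0 → write 0
  1×2 = 2 → write 0 carry 1
  0×2+1 = 1 → write 1
  1×2 = 2 → write 0 carry 1
  1×2+1 = 3 → write 1 carry 1
  1×2+1 = 3 → write 1 carry 1
  0×2+1 = 1 → write 1
  1×2 = 2 → write 0 carry 1
  1×2+1 = 3 → write 1 carry 1
  1×2+1 = 3 → write 1 carry 1
  0×2+1 = 1 → write 1
  0×2 = 0 → write 0
  0×2 = 0 → write 0
  1×2 = 2 → write 0 carry 1
  remaining carry: 1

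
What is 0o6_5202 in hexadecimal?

0x6a82

Each octal digit is 3 bits: 6=110 5=101 2=010 0=000 2=010.
Group the bits into nibbles: 0110 1010 1000 0010 → 6a82.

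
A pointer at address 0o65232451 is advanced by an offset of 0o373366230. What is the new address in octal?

0o460620701

Add column by column in base 8, right to left:
  1+0 = 1
  5+3 = 0 carry 1
  4+2+1 = 7
  2+6 = 0 carry 1
  3+6+1 = 2 carry 1
  2+3+1 = 6
  5+3 = 0 carry 1
  6+7+1 = 6 carry 1
  0+3+1 = 4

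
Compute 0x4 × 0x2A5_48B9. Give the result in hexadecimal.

0xA9522E4

Multiply each base-16 digit by 4, carrying:
  9×4 = 36 → write 4 carry 2
  B×4+2 = 46 → write E carry 2
  8×4+2 = 34 → write 2 carry 2
  4×4+2 = 18 → write 2 carry 1
  5×4+1 = 21 → write 5 carry 1
  A×4+1 = 41 → write 9 carry 2
  2×4+2 = 10 → write A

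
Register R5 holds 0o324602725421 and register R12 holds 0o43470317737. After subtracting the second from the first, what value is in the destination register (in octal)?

0o261112405462

Subtract column by column in base 8:
  1-7 → 2 (borrow)
  2-3-1 → 6 (borrow)
  4-7-1 → 4 (borrow)
  5-7-1 → 5 (borrow)
  2-1-1 → 0
  7-3 → 4
  2-0 → 2
  0-7 → 1 (borrow)
  6-4-1 → 1
  4-3 → 1
  2-4 → 6 (borrow)
  3-0-1 → 2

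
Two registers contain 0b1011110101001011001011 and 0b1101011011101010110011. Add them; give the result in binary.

0b11001010000110101111110

Add column by column in base 2, right to left:
  1+1 = 0 carry 1
  1+1+1 = 1 carry 1
  0+0+1 = 1
  1+0 = 1
  0+1 = 1
  0+1 = 1
  1+0 = 1
  1+1 = 0 carry 1
  0+0+1 = 1
  1+1 = 0 carry 1
  0+0+1 = 1
  0+1 = 1
  1+1 = 0 carry 1
  0+1+1 = 0 carry 1
  1+0+1 = 0 carry 1
  0+1+1 = 0 carry 1
  1+1+1 = 1 carry 1
  1+0+1 = 0 carry 1
  1+1+1 = 1 carry 1
  1+0+1 = 0 carry 1
  0+1+1 = 0 carry 1
  1+1+1 = 1 carry 1
  final carry 1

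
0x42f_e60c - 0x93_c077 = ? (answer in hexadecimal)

0x39c2595

Subtract column by column in base 16:
  c-7 → 5
  0-7 → 9 (borrow)
  6-0-1 → 5
  e-c → 2
  f-3 → c
  2-9 → 9 (borrow)
  4-0-1 → 3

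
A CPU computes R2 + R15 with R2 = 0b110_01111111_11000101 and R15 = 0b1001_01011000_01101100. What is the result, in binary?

0b11111101100000110001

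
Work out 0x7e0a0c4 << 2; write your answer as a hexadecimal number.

2 bits is not a whole number of base-16 digits; in binary: 111111000001010000011000100 << 2 = 11111100000101000001100010000.

0x1f828310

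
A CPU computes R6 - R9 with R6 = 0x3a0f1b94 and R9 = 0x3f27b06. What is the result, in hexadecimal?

Subtract column by column in base 16:
  4-6 → e (borrow)
  9-0-1 → 8
  b-b → 0
  1-7 → a (borrow)
  f-2-1 → c
  0-f → 1 (borrow)
  a-3-1 → 6
  3-0 → 3

0x361ca08e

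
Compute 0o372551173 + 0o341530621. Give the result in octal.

0o734302014

Add column by column in base 8, right to left:
  3+1 = 4
  7+2 = 1 carry 1
  1+6+1 = 0 carry 1
  1+0+1 = 2
  5+3 = 0 carry 1
  5+5+1 = 3 carry 1
  2+1+1 = 4
  7+4 = 3 carry 1
  3+3+1 = 7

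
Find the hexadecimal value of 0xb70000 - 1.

0xb6ffff

The trailing 4 digits are 0, so subtracting 1 borrows through: they become F and the next digit up decrements.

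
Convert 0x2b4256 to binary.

0b1010110100001001010110

Expand each hex digit to 4 bits: 2=0010 b=1011 4=0100 2=0010 5=0101 6=0110.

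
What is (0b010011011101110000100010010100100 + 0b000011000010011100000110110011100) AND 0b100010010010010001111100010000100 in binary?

Add column by column in base 2, right to left:
  0+0 = 0
  0+0 = 0
  1+1 = 0 carry 1
  0+1+1 = 0 carry 1
  0+1+1 = 0 carry 1
  1+0+1 = 0 carry 1
  0+0+1 = 1
  1+1 = 0 carry 1
  0+1+1 = 0 carry 1
  0+0+1 = 1
  1+1 = 0 carry 1
  0+1+1 = 0 carry 1
  0+0+1 = 1
  0+0 = 0
  1+0 = 1
  0+0 = 0
  0+0 = 0
  0+1 = 1
  0+1 = 1
  1+1 = 0 carry 1
  1+0+1 = 0 carry 1
  1+0+1 = 0 carry 1
  0+1+1 = 0 carry 1
  1+0+1 = 0 carry 1
  1+0+1 = 0 carry 1
  1+0+1 = 0 carry 1
  0+0+1 = 1
  1+1 = 0 carry 1
  1+1+1 = 1 carry 1
  0+0+1 = 1
  0+0 = 0
  1+0 = 1
Sum = 0b10110100000001100101001001000000; now AND with 0b100010010010010001111100010000100:
  010110100000001100101001001000000
& 100010010010010001111100010000100
= 000010000000000000101000000000000

0b10000000000000101000000000000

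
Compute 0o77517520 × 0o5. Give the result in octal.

0o476216220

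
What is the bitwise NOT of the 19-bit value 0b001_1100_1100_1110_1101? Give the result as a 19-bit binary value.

0b1100011001100010010

Invert each bit: 0011100110011101101 → 1100011001100010010.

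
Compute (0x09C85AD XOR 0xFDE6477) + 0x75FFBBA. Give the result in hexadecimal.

0x16A2DD94

First 0x09C85AD XOR 0xFDE6477 = 0xF42E1DA.
Add column by column in base 16, right to left:
  A+A = 4 carry 1
  D+B+1 = 9 carry 1
  1+B+1 = D
  E+F = D carry 1
  2+F+1 = 2 carry 1
  4+5+1 = A
  F+7 = 6 carry 1
  final carry 1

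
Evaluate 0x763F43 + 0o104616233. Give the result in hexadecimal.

0x1895BDE

0o104616233 = 0x1131C9B in hexadecimal.
Add column by column in base 16, right to left:
  3+B = E
  4+9 = D
  F+C = B carry 1
  3+1+1 = 5
  6+3 = 9
  7+1 = 8
  0+1 = 1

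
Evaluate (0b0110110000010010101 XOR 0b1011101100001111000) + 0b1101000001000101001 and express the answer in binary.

0b11010011101100010110

First 0b0110110000010010101 XOR 0b1011101100001111000 = 0b1101011100011101101.
Add column by column in base 2, right to left:
  1+1 = 0 carry 1
  0+0+1 = 1
  1+0 = 1
  1+1 = 0 carry 1
  0+0+1 = 1
  1+1 = 0 carry 1
  1+0+1 = 0 carry 1
  1+0+1 = 0 carry 1
  0+0+1 = 1
  0+1 = 1
  0+0 = 0
  1+0 = 1
  1+0 = 1
  1+0 = 1
  0+0 = 0
  1+1 = 0 carry 1
  0+0+1 = 1
  1+1 = 0 carry 1
  1+1+1 = 1 carry 1
  final carry 1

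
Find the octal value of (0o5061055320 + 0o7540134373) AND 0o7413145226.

Add column by column in base 8, right to left:
  0+3 = 3
  2+7 = 1 carry 1
  3+3+1 = 7
  5+4 = 1 carry 1
  5+3+1 = 1 carry 1
  0+1+1 = 2
  1+0 = 1
  6+4 = 2 carry 1
  0+5+1 = 6
  5+7 = 4 carry 1
  final carry 1
Sum = 0o14621211713; now AND with 0o7413145226:
  1&0=0, 4&7=4, 6&4=4, 2&1=0, 1&3=1, 2&1=0, 1&4=0, 1&5=1, 7&2=2, 1&2=0, 3&6=2

0o4401001202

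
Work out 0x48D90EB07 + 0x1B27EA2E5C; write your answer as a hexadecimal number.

0x1FB57B1963

Add column by column in base 16, right to left:
  7+C = 3 carry 1
  0+5+1 = 6
  B+E = 9 carry 1
  E+2+1 = 1 carry 1
  0+A+1 = B
  9+E = 7 carry 1
  D+7+1 = 5 carry 1
  8+2+1 = B
  4+B = F
  0+1 = 1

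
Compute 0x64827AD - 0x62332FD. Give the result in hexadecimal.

Subtract column by column in base 16:
  D-D → 0
  A-F → B (borrow)
  7-2-1 → 4
  2-3 → F (borrow)
  8-3-1 → 4
  4-2 → 2
  6-6 → 0

0x24F4B0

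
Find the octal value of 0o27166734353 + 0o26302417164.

0o55471353537

Add column by column in base 8, right to left:
  3+4 = 7
  5+6 = 3 carry 1
  3+1+1 = 5
  4+7 = 3 carry 1
  3+1+1 = 5
  7+4 = 3 carry 1
  6+2+1 = 1 carry 1
  6+0+1 = 7
  1+3 = 4
  7+6 = 5 carry 1
  2+2+1 = 5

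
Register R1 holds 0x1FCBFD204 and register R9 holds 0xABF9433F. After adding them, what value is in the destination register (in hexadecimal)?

Add column by column in base 16, right to left:
  4+F = 3 carry 1
  0+3+1 = 4
  2+3 = 5
  D+4 = 1 carry 1
  F+9+1 = 9 carry 1
  B+F+1 = B carry 1
  C+B+1 = 8 carry 1
  F+A+1 = A carry 1
  1+0+1 = 2

0x2A8B91543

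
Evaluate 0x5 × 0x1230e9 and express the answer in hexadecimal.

Multiply each base-16 digit by 5, carrying:
  9×5 = 45 → write d carry 2
  e×5+2 = 72 → write 8 carry 4
  0×5+4 = 4 → write 4
  3×5 = 15 → write f
  2×5 = 10 → write a
  1×5 = 5 → write 5

0x5af48d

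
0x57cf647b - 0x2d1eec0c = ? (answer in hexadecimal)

Subtract column by column in base 16:
  b-c → f (borrow)
  7-0-1 → 6
  4-c → 8 (borrow)
  6-e-1 → 7 (borrow)
  f-e-1 → 0
  c-1 → b
  7-d → a (borrow)
  5-2-1 → 2

0x2ab0786f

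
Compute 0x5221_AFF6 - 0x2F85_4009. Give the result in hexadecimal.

0x229C6FED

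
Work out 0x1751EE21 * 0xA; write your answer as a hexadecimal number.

0xE9334D4A

Multiply each base-16 digit by 10, carrying:
  1×10 = 10 → write A
  2×10 = 20 → write 4 carry 1
  E×10+1 = 141 → write D carry 8
  E×10+8 = 148 → write 4 carry 9
  1×10+9 = 19 → write 3 carry 1
  5×10+1 = 51 → write 3 carry 3
  7×10+3 = 73 → write 9 carry 4
  1×10+4 = 14 → write E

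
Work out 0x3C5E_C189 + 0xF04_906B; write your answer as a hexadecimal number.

0x4B6351F4

Add column by column in base 16, right to left:
  9+B = 4 carry 1
  8+6+1 = F
  1+0 = 1
  C+9 = 5 carry 1
  E+4+1 = 3 carry 1
  5+0+1 = 6
  C+F = B carry 1
  3+0+1 = 4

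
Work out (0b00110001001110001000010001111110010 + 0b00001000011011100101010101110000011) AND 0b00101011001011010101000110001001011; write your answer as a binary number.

0b101001001001000101000110001000001

Add column by column in base 2, right to left:
  0+1 = 1
  1+1 = 0 carry 1
  0+0+1 = 1
  0+0 = 0
  1+0 = 1
  1+0 = 1
  1+0 = 1
  1+1 = 0 carry 1
  1+1+1 = 1 carry 1
  1+1+1 = 1 carry 1
  0+0+1 = 1
  0+1 = 1
  0+0 = 0
  1+1 = 0 carry 1
  0+0+1 = 1
  0+1 = 1
  0+0 = 0
  0+1 = 1
  1+0 = 1
  0+0 = 0
  0+1 = 1
  0+1 = 1
  1+1 = 0 carry 1
  1+0+1 = 0 carry 1
  1+1+1 = 1 carry 1
  0+1+1 = 0 carry 1
  0+0+1 = 1
  1+0 = 1
  0+0 = 0
  0+0 = 0
  0+1 = 1
  1+0 = 1
  1+0 = 1
Sum = 0b111001101001101101100111101110101; now AND with 0b00101011001011010101000110001001011:
  00111001101001101101100111101110101
& 00101011001011010101000110001001011
= 00101001001001000101000110001000001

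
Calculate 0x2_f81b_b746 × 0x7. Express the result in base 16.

0x14c8c202ea

Multiply each base-16 digit by 7, carrying:
  6×7 = 42 → write a carry 2
  4×7+2 = 30 → write e carry 1
  7×7+1 = 50 → write 2 carry 3
  b×7+3 = 80 → write 0 carry 5
  b×7+5 = 82 → write 2 carry 5
  1×7+5 = 12 → write c
  8×7 = 56 → write 8 carry 3
  f×7+3 = 108 → write c carry 6
  2×7+6 = 20 → write 4 carry 1
  remaining carry: 1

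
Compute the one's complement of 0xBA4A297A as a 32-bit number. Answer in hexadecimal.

0x45B5D685

Each hex digit d becomes F−d:
  B→4, A→5, 4→B, A→5, 2→D, 9→6, 7→8, A→5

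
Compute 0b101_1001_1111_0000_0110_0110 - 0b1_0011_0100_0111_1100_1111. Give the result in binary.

Subtract column by column in base 2:
  0-1 → 1 (borrow)
  1-1-1 → 1 (borrow)
  1-1-1 → 1 (borrow)
  0-1-1 → 0 (borrow)
  0-0-1 → 1 (borrow)
  1-0-1 → 0
  1-1 → 0
  0-1 → 1 (borrow)
  0-1-1 → 0 (borrow)
  0-1-1 → 0 (borrow)
  0-1-1 → 0 (borrow)
  0-0-1 → 1 (borrow)
  1-0-1 → 0
  1-0 → 1
  1-1 → 0
  1-0 → 1
  1-1 → 0
  0-1 → 1 (borrow)
  0-0-1 → 1 (borrow)
  1-0-1 → 0
  1-1 → 0
  0-0 → 0
  1-0 → 1

0b10001101010100010010111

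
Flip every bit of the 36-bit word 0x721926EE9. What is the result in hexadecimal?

Each hex digit d becomes F−d:
  7→8, 2→D, 1→E, 9→6, 2→D, 6→9, E→1, E→1, 9→6

0x8DE6D9116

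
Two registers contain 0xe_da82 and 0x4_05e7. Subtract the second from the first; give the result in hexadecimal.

0xad49b

Subtract column by column in base 16:
  2-7 → b (borrow)
  8-e-1 → 9 (borrow)
  a-5-1 → 4
  d-0 → d
  e-4 → a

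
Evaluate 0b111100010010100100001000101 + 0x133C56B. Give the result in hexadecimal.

0b111100010010100100001000101 = 0x7894845 in hexadecimal.
Add column by column in base 16, right to left:
  5+B = 0 carry 1
  4+6+1 = B
  8+5 = D
  4+C = 0 carry 1
  9+3+1 = D
  8+3 = B
  7+1 = 8

0x8BD0DB0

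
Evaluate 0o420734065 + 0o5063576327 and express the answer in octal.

0o5504532414

Add column by column in base 8, right to left:
  5+7 = 4 carry 1
  6+2+1 = 1 carry 1
  0+3+1 = 4
  4+6 = 2 carry 1
  3+7+1 = 3 carry 1
  7+5+1 = 5 carry 1
  0+3+1 = 4
  2+6 = 0 carry 1
  4+0+1 = 5
  0+5 = 5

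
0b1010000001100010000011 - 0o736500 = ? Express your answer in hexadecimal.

0x245B43

0b1010000001100010000011 = 0x281883 in hexadecimal.
0o736500 = 0x3BD40 in hexadecimal.
Subtract column by column in base 16:
  3-0 → 3
  8-4 → 4
  8-D → B (borrow)
  1-B-1 → 5 (borrow)
  8-3-1 → 4
  2-0 → 2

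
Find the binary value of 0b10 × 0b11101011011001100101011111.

Multiply each base-2 digit by 2, carrying:
  1×2 = 2 → write 0 carry 1
  1×2+1 = 3 → write 1 carry 1
  1×2+1 = 3 → write 1 carry 1
  1×2+1 = 3 → write 1 carry 1
  1×2+1 = 3 → write 1 carry 1
  0×2+1 = 1 → write 1
  1×2 = 2 → write 0 carry 1
  0×2+1 = 1 → write 1
  1×2 = 2 → write 0 carry 1
  0×2+1 = 1 → write 1
  0×2 = 0 → write 0
  1×2 = 2 → write 0 carry 1
  1×2+1 = 3 → write 1 carry 1
  0×2+1 = 1 → write 1
  0×2 = 0 → write 0
  1×2 = 2 → write 0 carry 1
  1×2+1 = 3 → write 1 carry 1
  0×2+1 = 1 → write 1
  1×2 = 2 → write 0 carry 1
  1×2+1 = 3 → write 1 carry 1
  0×2+1 = 1 → write 1
  1×2 = 2 → write 0 carry 1
  0×2+1 = 1 → write 1
  1×2 = 2 → write 0 carry 1
  1×2+1 = 3 → write 1 carry 1
  1×2+1 = 3 → write 1 carry 1
  remaining carry: 1

0b111010110110011001010111110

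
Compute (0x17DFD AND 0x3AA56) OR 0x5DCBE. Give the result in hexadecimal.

0x5FCFE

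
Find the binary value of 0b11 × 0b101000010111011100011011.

0b1111001000110010101010001

Multiply each base-2 digit by 3, carrying:
  1×3 = 3 → write 1 carry 1
  1×3+1 = 4 → write 0 carry 2
  0×3+2 = 2 → write 0 carry 1
  1×3+1 = 4 → write 0 carry 2
  1×3+2 = 5 → write 1 carry 2
  0×3+2 = 2 → write 0 carry 1
  0×3+1 = 1 → write 1
  0×3 = 0 → write 0
  1×3 = 3 → write 1 carry 1
  1×3+1 = 4 → write 0 carry 2
  1×3+2 = 5 → write 1 carry 2
  0×3+2 = 2 → write 0 carry 1
  1×3+1 = 4 → write 0 carry 2
  1×3+2 = 5 → write 1 carry 2
  1×3+2 = 5 → write 1 carry 2
  0×3+2 = 2 → write 0 carry 1
  1×3+1 = 4 → write 0 carry 2
  0×3+2 = 2 → write 0 carry 1
  0×3+1 = 1 → write 1
  0×3 = 0 → write 0
  0×3 = 0 → write 0
  1×3 = 3 → write 1 carry 1
  0×3+1 = 1 → write 1
  1×3 = 3 → write 1 carry 1
  remaining carry: 1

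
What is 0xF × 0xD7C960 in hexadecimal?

0xCA4CCA0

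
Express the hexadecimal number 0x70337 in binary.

Expand each hex digit to 4 bits: 7=0111 0=0000 3=0011 3=0011 7=0111.

0b1110000001100110111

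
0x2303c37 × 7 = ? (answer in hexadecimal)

Multiply each base-16 digit by 7, carrying:
  7×7 = 49 → write 1 carry 3
  3×7+3 = 24 → write 8 carry 1
  c×7+1 = 85 → write 5 carry 5
  3×7+5 = 26 → write a carry 1
  0×7+1 = 1 → write 1
  3×7 = 21 → write 5 carry 1
  2×7+1 = 15 → write f

0xf51a581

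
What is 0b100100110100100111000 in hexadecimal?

Group the bits into nibbles: 0001 0010 0110 1001 0011 1000 → 126938.

0x126938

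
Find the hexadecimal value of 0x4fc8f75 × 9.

0x2ce10b1d

Multiply each base-16 digit by 9, carrying:
  5×9 = 45 → write d carry 2
  7×9+2 = 65 → write 1 carry 4
  f×9+4 = 139 → write b carry 8
  8×9+8 = 80 → write 0 carry 5
  c×9+5 = 113 → write 1 carry 7
  f×9+7 = 142 → write e carry 8
  4×9+8 = 44 → write c carry 2
  remaining carry: 2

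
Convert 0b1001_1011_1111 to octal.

Group the bits in threes: 100 110 111 111 → 4677.

0o4677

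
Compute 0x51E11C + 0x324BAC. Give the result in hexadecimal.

Add column by column in base 16, right to left:
  C+C = 8 carry 1
  1+A+1 = C
  1+B = C
  E+4 = 2 carry 1
  1+2+1 = 4
  5+3 = 8

0x842CC8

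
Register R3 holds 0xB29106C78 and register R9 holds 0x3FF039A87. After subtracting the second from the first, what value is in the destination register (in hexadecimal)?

Subtract column by column in base 16:
  8-7 → 1
  7-8 → F (borrow)
  C-A-1 → 1
  6-9 → D (borrow)
  0-3-1 → C (borrow)
  1-0-1 → 0
  9-F → A (borrow)
  2-F-1 → 2 (borrow)
  B-3-1 → 7

0x72A0CD1F1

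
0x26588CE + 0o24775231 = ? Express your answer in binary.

0b10101110011000001101100111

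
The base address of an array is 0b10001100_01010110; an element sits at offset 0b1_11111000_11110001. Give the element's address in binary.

Add column by column in base 2, right to left:
  0+1 = 1
  1+0 = 1
  1+0 = 1
  0+0 = 0
  1+1 = 0 carry 1
  0+1+1 = 0 carry 1
  1+1+1 = 1 carry 1
  0+1+1 = 0 carry 1
  0+0+1 = 1
  0+0 = 0
  1+0 = 1
  1+1 = 0 carry 1
  0+1+1 = 0 carry 1
  0+1+1 = 0 carry 1
  0+1+1 = 0 carry 1
  1+1+1 = 1 carry 1
  0+1+1 = 0 carry 1
  final carry 1

0b101000010101000111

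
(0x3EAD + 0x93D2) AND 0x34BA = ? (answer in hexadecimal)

Add column by column in base 16, right to left:
  D+2 = F
  A+D = 7 carry 1
  E+3+1 = 2 carry 1
  3+9+1 = D
Sum = 0xD27F; now AND with 0x34BA:
  D&3=1, 2&4=0, 7&B=3, F&A=A

0x103A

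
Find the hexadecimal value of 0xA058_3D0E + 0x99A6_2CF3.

0x139FE6A01

Add column by column in base 16, right to left:
  E+3 = 1 carry 1
  0+F+1 = 0 carry 1
  D+C+1 = A carry 1
  3+2+1 = 6
  8+6 = E
  5+A = F
  0+9 = 9
  A+9 = 3 carry 1
  final carry 1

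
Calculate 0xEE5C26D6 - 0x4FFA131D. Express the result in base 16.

0x9E6213B9

Subtract column by column in base 16:
  6-D → 9 (borrow)
  D-1-1 → B
  6-3 → 3
  2-1 → 1
  C-A → 2
  5-F → 6 (borrow)
  E-F-1 → E (borrow)
  E-4-1 → 9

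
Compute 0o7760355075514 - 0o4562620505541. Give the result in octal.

Subtract column by column in base 8:
  4-1 → 3
  1-4 → 5 (borrow)
  5-5-1 → 7 (borrow)
  5-5-1 → 7 (borrow)
  7-0-1 → 6
  0-5 → 3 (borrow)
  5-0-1 → 4
  5-2 → 3
  3-6 → 5 (borrow)
  0-2-1 → 5 (borrow)
  6-6-1 → 7 (borrow)
  7-5-1 → 1
  7-4 → 3

0o3175534367753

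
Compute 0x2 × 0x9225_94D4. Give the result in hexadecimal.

0x1244B29A8

Multiply each base-16 digit by 2, carrying:
  4×2 = 8 → write 8
  D×2 = 26 → write A carry 1
  4×2+1 = 9 → write 9
  9×2 = 18 → write 2 carry 1
  5×2+1 = 11 → write B
  2×2 = 4 → write 4
  2×2 = 4 → write 4
  9×2 = 18 → write 2 carry 1
  remaining carry: 1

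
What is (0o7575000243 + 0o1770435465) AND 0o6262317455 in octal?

Add column by column in base 8, right to left:
  3+5 = 0 carry 1
  4+6+1 = 3 carry 1
  2+4+1 = 7
  0+5 = 5
  0+3 = 3
  0+4 = 4
  5+0 = 5
  7+7 = 6 carry 1
  5+7+1 = 5 carry 1
  7+1+1 = 1 carry 1
  final carry 1
Sum = 0o11565435730; now AND with 0o6262317455:
  1&0=0, 1&6=0, 5&2=0, 6&6=6, 5&2=0, 4&3=0, 3&1=1, 5&7=5, 7&4=4, 3&5=1, 0&5=0

0o60015410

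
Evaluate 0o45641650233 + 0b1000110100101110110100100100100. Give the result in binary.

0b101110101000111101011100110111111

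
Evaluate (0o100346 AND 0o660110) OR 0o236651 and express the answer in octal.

0o100346 AND 0o660110 = 0o000100.
Then OR with 0o236651.

0o236751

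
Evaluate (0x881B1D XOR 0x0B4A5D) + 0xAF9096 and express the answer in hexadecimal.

First 0x881B1D XOR 0x0B4A5D = 0x835140.
Add column by column in base 16, right to left:
  0+6 = 6
  4+9 = D
  1+0 = 1
  5+9 = E
  3+F = 2 carry 1
  8+A+1 = 3 carry 1
  final carry 1

0x132E1D6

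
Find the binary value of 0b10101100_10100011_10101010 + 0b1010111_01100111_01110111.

0b1000001000000101100100001

Add column by column in base 2, right to left:
  0+1 = 1
  1+1 = 0 carry 1
  0+1+1 = 0 carry 1
  1+0+1 = 0 carry 1
  0+1+1 = 0 carry 1
  1+1+1 = 1 carry 1
  0+1+1 = 0 carry 1
  1+0+1 = 0 carry 1
  1+1+1 = 1 carry 1
  1+1+1 = 1 carry 1
  0+1+1 = 0 carry 1
  0+0+1 = 1
  0+0 = 0
  1+1 = 0 carry 1
  0+1+1 = 0 carry 1
  1+0+1 = 0 carry 1
  0+1+1 = 0 carry 1
  0+1+1 = 0 carry 1
  1+1+1 = 1 carry 1
  1+0+1 = 0 carry 1
  0+1+1 = 0 carry 1
  1+0+1 = 0 carry 1
  0+1+1 = 0 carry 1
  1+0+1 = 0 carry 1
  final carry 1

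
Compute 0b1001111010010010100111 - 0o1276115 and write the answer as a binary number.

0o1276115 = 0b1010111110001001101 in binary.
Subtract column by column in base 2:
  1-1 → 0
  1-0 → 1
  1-1 → 0
  0-1 → 1 (borrow)
  0-0-1 → 1 (borrow)
  1-0-1 → 0
  0-1 → 1 (borrow)
  1-0-1 → 0
  0-0 → 0
  0-0 → 0
  1-1 → 0
  0-1 → 1 (borrow)
  0-1-1 → 0 (borrow)
  1-1-1 → 1 (borrow)
  0-1-1 → 0 (borrow)
  1-0-1 → 0
  1-1 → 0
  1-0 → 1
  1-1 → 0
  0-0 → 0
  0-0 → 0
  1-0 → 1

0b1000100010100001011010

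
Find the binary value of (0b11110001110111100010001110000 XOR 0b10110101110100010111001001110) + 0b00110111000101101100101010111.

0b1111011001001100001110010101

First 0b11110001110111100010001110000 XOR 0b10110101110100010111001001110 = 0b01000100000011110101000111110.
Add column by column in base 2, right to left:
  0+1 = 1
  1+1 = 0 carry 1
  1+1+1 = 1 carry 1
  1+0+1 = 0 carry 1
  1+1+1 = 1 carry 1
  1+0+1 = 0 carry 1
  0+1+1 = 0 carry 1
  0+0+1 = 1
  0+1 = 1
  1+0 = 1
  0+0 = 0
  1+1 = 0 carry 1
  0+1+1 = 0 carry 1
  1+0+1 = 0 carry 1
  1+1+1 = 1 carry 1
  1+1+1 = 1 carry 1
  1+0+1 = 0 carry 1
  0+1+1 = 0 carry 1
  0+0+1 = 1
  0+0 = 0
  0+0 = 0
  0+1 = 1
  0+1 = 1
  1+1 = 0 carry 1
  0+0+1 = 1
  0+1 = 1
  0+1 = 1
  1+0 = 1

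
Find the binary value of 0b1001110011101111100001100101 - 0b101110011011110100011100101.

0b100000000010000111110000000

Subtract column by column in base 2:
  1-1 → 0
  0-0 → 0
  1-1 → 0
  0-0 → 0
  0-0 → 0
  1-1 → 0
  1-1 → 0
  0-1 → 1 (borrow)
  0-0-1 → 1 (borrow)
  0-0-1 → 1 (borrow)
  0-0-1 → 1 (borrow)
  1-1-1 → 1 (borrow)
  1-0-1 → 0
  1-1 → 0
  1-1 → 0
  1-1 → 0
  0-1 → 1 (borrow)
  1-0-1 → 0
  1-1 → 0
  1-1 → 0
  0-0 → 0
  0-0 → 0
  1-1 → 0
  1-1 → 0
  1-1 → 0
  0-0 → 0
  0-1 → 1 (borrow)
  1-0-1 → 0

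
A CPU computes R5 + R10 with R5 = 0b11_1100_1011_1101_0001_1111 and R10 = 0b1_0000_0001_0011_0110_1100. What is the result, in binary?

0b10011001101000010001011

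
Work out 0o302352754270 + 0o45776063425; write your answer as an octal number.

Add column by column in base 8, right to left:
  0+5 = 5
  7+2 = 1 carry 1
  2+4+1 = 7
  4+3 = 7
  5+6 = 3 carry 1
  7+0+1 = 0 carry 1
  2+6+1 = 1 carry 1
  5+7+1 = 5 carry 1
  3+7+1 = 3 carry 1
  2+5+1 = 0 carry 1
  0+4+1 = 5
  3+0 = 3

0o350351037715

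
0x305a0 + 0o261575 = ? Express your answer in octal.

0o1064435

0x305a0 = 0o602640 in octal.
Add column by column in base 8, right to left:
  0+5 = 5
  4+7 = 3 carry 1
  6+5+1 = 4 carry 1
  2+1+1 = 4
  0+6 = 6
  6+2 = 0 carry 1
  final carry 1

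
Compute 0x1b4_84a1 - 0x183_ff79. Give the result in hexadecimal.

0x308528

Subtract column by column in base 16:
  1-9 → 8 (borrow)
  a-7-1 → 2
  4-f → 5 (borrow)
  8-f-1 → 8 (borrow)
  4-3-1 → 0
  b-8 → 3
  1-1 → 0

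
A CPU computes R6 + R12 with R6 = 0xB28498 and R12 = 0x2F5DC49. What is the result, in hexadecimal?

0x3A860E1

Add column by column in base 16, right to left:
  8+9 = 1 carry 1
  9+4+1 = E
  4+C = 0 carry 1
  8+D+1 = 6 carry 1
  2+5+1 = 8
  B+F = A carry 1
  0+2+1 = 3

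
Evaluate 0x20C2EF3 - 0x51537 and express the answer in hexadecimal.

Subtract column by column in base 16:
  3-7 → C (borrow)
  F-3-1 → B
  E-5 → 9
  2-1 → 1
  C-5 → 7
  0-0 → 0
  2-0 → 2

0x20719BC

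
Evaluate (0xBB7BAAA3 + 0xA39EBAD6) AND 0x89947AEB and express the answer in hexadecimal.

Add column by column in base 16, right to left:
  3+6 = 9
  A+D = 7 carry 1
  A+A+1 = 5 carry 1
  A+B+1 = 6 carry 1
  B+E+1 = A carry 1
  7+9+1 = 1 carry 1
  B+3+1 = F
  B+A = 5 carry 1
  final carry 1
Sum = 0x15F1A6579; now AND with 0x89947AEB:
  1&0=0, 5&8=0, F&9=9, 1&9=1, A&4=0, 6&7=6, 5&A=0, 7&E=6, 9&B=9

0x9106069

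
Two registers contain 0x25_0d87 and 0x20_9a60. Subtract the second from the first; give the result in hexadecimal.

Subtract column by column in base 16:
  7-0 → 7
  8-6 → 2
  d-a → 3
  0-9 → 7 (borrow)
  5-0-1 → 4
  2-2 → 0

0x47327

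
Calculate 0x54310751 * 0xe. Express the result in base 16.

0x49aae666e

Multiply each base-16 digit by 14, carrying:
  1×14 = 14 → write e
  5×14 = 70 → write 6 carry 4
  7×14+4 = 102 → write 6 carry 6
  0×14+6 = 6 → write 6
  1×14 = 14 → write e
  3×14 = 42 → write a carry 2
  4×14+2 = 58 → write a carry 3
  5×14+3 = 73 → write 9 carry 4
  remaining carry: 4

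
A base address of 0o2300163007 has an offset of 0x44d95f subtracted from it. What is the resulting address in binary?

0o2300163007 = 0b10011000000001110011000000111 in binary.
0x44d95f = 0b10001001101100101011111 in binary.
Subtract column by column in base 2:
  1-1 → 0
  1-1 → 0
  1-1 → 0
  0-1 → 1 (borrow)
  0-1-1 → 0 (borrow)
  0-0-1 → 1 (borrow)
  0-1-1 → 0 (borrow)
  0-0-1 → 1 (borrow)
  0-1-1 → 0 (borrow)
  1-0-1 → 0
  1-0 → 1
  0-1 → 1 (borrow)
  0-1-1 → 0 (borrow)
  1-0-1 → 0
  1-1 → 0
  1-1 → 0
  0-0 → 0
  0-0 → 0
  0-1 → 1 (borrow)
  0-0-1 → 1 (borrow)
  0-0-1 → 1 (borrow)
  0-0-1 → 1 (borrow)
  0-1-1 → 0 (borrow)
  0-0-1 → 1 (borrow)
  1-0-1 → 0
  1-0 → 1
  0-0 → 0
  0-0 → 0
  1-0 → 1

0b10010101111000000110010101000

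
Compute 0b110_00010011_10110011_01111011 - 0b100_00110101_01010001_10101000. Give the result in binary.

0b1110111100110000111010011

Subtract column by column in base 2:
  1-0 → 1
  1-0 → 1
  0-0 → 0
  1-1 → 0
  1-0 → 1
  1-1 → 0
  1-0 → 1
  0-1 → 1 (borrow)
  1-1-1 → 1 (borrow)
  1-0-1 → 0
  0-0 → 0
  0-0 → 0
  1-1 → 0
  1-0 → 1
  0-1 → 1 (borrow)
  1-0-1 → 0
  1-1 → 0
  1-0 → 1
  0-1 → 1 (borrow)
  0-0-1 → 1 (borrow)
  1-1-1 → 1 (borrow)
  0-1-1 → 0 (borrow)
  0-0-1 → 1 (borrow)
  0-0-1 → 1 (borrow)
  0-0-1 → 1 (borrow)
  1-0-1 → 0
  1-1 → 0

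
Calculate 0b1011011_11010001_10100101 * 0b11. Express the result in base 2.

Multiply each base-2 digit by 3, carrying:
  1×3 = 3 → write 1 carry 1
  0×3+1 = 1 → write 1
  1×3 = 3 → write 1 carry 1
  0×3+1 = 1 → write 1
  0×3 = 0 → write 0
  1×3 = 3 → write 1 carry 1
  0×3+1 = 1 → write 1
  1×3 = 3 → write 1 carry 1
  1×3+1 = 4 → write 0 carry 2
  0×3+2 = 2 → write 0 carry 1
  0×3+1 = 1 → write 1
  0×3 = 0 → write 0
  1×3 = 3 → write 1 carry 1
  0×3+1 = 1 → write 1
  1×3 = 3 → write 1 carry 1
  1×3+1 = 4 → write 0 carry 2
  1×3+2 = 5 → write 1 carry 2
  1×3+2 = 5 → write 1 carry 2
  0×3+2 = 2 → write 0 carry 1
  1×3+1 = 4 → write 0 carry 2
  1×3+2 = 5 → write 1 carry 2
  0×3+2 = 2 → write 0 carry 1
  1×3+1 = 4 → write 0 carry 2
  remaining carry: 10

0b1000100110111010011101111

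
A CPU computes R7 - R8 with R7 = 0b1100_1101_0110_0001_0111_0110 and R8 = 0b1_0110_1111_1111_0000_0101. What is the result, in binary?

0b101101100110001001110001

Subtract column by column in base 2:
  0-1 → 1 (borrow)
  1-0-1 → 0
  1-1 → 0
  0-0 → 0
  1-0 → 1
  1-0 → 1
  1-0 → 1
  0-0 → 0
  1-1 → 0
  0-1 → 1 (borrow)
  0-1-1 → 0 (borrow)
  0-1-1 → 0 (borrow)
  0-1-1 → 0 (borrow)
  1-1-1 → 1 (borrow)
  1-1-1 → 1 (borrow)
  0-1-1 → 0 (borrow)
  1-0-1 → 0
  0-1 → 1 (borrow)
  1-1-1 → 1 (borrow)
  1-0-1 → 0
  0-1 → 1 (borrow)
  0-0-1 → 1 (borrow)
  1-0-1 → 0
  1-0 → 1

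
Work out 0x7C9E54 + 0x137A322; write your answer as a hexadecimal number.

0x1B44176

Add column by column in base 16, right to left:
  4+2 = 6
  5+2 = 7
  E+3 = 1 carry 1
  9+A+1 = 4 carry 1
  C+7+1 = 4 carry 1
  7+3+1 = B
  0+1 = 1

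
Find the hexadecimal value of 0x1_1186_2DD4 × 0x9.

Multiply each base-16 digit by 9, carrying:
  4×9 = 36 → write 4 carry 2
  D×9+2 = 119 → write 7 carry 7
  D×9+7 = 124 → write C carry 7
  2×9+7 = 25 → write 9 carry 1
  6×9+1 = 55 → write 7 carry 3
  8×9+3 = 75 → write B carry 4
  1×9+4 = 13 → write D
  1×9 = 9 → write 9
  1×9 = 9 → write 9

0x99DB79C74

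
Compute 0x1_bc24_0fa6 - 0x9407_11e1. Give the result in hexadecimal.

Subtract column by column in base 16:
  6-1 → 5
  a-e → c (borrow)
  f-1-1 → d
  0-1 → f (borrow)
  4-7-1 → c (borrow)
  2-0-1 → 1
  c-4 → 8
  b-9 → 2
  1-0 → 1

0x1281cfdc5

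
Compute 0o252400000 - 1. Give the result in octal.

0o252377777

The trailing 5 digits are 0, so subtracting 1 borrows through: they become 7 and the next digit up decrements.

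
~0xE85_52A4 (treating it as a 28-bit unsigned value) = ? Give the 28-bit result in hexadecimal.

Each hex digit d becomes F−d:
  E→1, 8→7, 5→A, 5→A, 2→D, A→5, 4→B

0x17AAD5B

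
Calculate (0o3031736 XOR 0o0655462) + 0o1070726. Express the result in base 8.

0o4755302

First 0o3031736 XOR 0o0655462 = 0o3664354.
Add column by column in base 8, right to left:
  4+6 = 2 carry 1
  5+2+1 = 0 carry 1
  3+7+1 = 3 carry 1
  4+0+1 = 5
  6+7 = 5 carry 1
  6+0+1 = 7
  3+1 = 4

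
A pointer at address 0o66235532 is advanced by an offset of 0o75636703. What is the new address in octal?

Add column by column in base 8, right to left:
  2+3 = 5
  3+0 = 3
  5+7 = 4 carry 1
  5+6+1 = 4 carry 1
  3+3+1 = 7
  2+6 = 0 carry 1
  6+5+1 = 4 carry 1
  6+7+1 = 6 carry 1
  final carry 1

0o164074435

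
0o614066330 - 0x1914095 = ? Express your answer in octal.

0x1914095 = 0o144240225 in octal.
Subtract column by column in base 8:
  0-5 → 3 (borrow)
  3-2-1 → 0
  3-2 → 1
  6-0 → 6
  6-4 → 2
  0-2 → 6 (borrow)
  4-4-1 → 7 (borrow)
  1-4-1 → 4 (borrow)
  6-1-1 → 4

0o447626103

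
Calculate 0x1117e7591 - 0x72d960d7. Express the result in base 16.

Subtract column by column in base 16:
  1-7 → a (borrow)
  9-d-1 → b (borrow)
  5-0-1 → 4
  7-6 → 1
  e-9 → 5
  7-d → a (borrow)
  1-2-1 → e (borrow)
  1-7-1 → 9 (borrow)
  1-0-1 → 0

0x9ea514ba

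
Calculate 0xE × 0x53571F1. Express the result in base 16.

0x48EC3B2E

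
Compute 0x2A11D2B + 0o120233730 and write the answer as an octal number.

0o370452403

0x2A11D2B = 0o250216453 in octal.
Add column by column in base 8, right to left:
  3+0 = 3
  5+3 = 0 carry 1
  4+7+1 = 4 carry 1
  6+3+1 = 2 carry 1
  1+3+1 = 5
  2+2 = 4
  0+0 = 0
  5+2 = 7
  2+1 = 3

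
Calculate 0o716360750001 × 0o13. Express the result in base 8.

Multiply each base-8 digit by 11, carrying:
  1×11 = 11 → write 3 carry 1
  0×11+1 = 1 → write 1
  0×11 = 0 → write 0
  0×11 = 0 → write 0
  5×11 = 55 → write 7 carry 6
  7×11+6 = 83 → write 3 carry 10
  0×11+10 = 10 → write 2 carry 1
  6×11+1 = 67 → write 3 carry 8
  3×11+8 = 41 → write 1 carry 5
  6×11+5 = 71 → write 7 carry 8
  1×11+8 = 19 → write 3 carry 2
  7×11+2 = 79 → write 7 carry 9
  remaining carry: 11

0o11737132370013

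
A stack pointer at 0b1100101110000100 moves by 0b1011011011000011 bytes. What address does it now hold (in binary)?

Add column by column in base 2, right to left:
  0+1 = 1
  0+1 = 1
  1+0 = 1
  0+0 = 0
  0+0 = 0
  0+0 = 0
  0+1 = 1
  1+1 = 0 carry 1
  1+0+1 = 0 carry 1
  1+1+1 = 1 carry 1
  0+1+1 = 0 carry 1
  1+0+1 = 0 carry 1
  0+1+1 = 0 carry 1
  0+1+1 = 0 carry 1
  1+0+1 = 0 carry 1
  1+1+1 = 1 carry 1
  final carry 1

0b11000001001000111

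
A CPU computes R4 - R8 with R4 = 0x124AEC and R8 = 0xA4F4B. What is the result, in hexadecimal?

0x7FBA1

Subtract column by column in base 16:
  C-B → 1
  E-4 → A
  A-F → B (borrow)
  4-4-1 → F (borrow)
  2-A-1 → 7 (borrow)
  1-0-1 → 0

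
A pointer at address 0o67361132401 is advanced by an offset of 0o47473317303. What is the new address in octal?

0o137054451704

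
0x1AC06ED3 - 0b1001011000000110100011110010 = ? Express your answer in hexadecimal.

0b1001011000000110100011110010 = 0x96068F2 in hexadecimal.
Subtract column by column in base 16:
  3-2 → 1
  D-F → E (borrow)
  E-8-1 → 5
  6-6 → 0
  0-0 → 0
  C-6 → 6
  A-9 → 1
  1-0 → 1

0x116005E1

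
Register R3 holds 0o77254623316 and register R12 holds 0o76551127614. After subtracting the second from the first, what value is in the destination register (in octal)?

Subtract column by column in base 8:
  6-4 → 2
  1-1 → 0
  3-6 → 5 (borrow)
  3-7-1 → 3 (borrow)
  2-2-1 → 7 (borrow)
  6-1-1 → 4
  4-1 → 3
  5-5 → 0
  2-5 → 5 (borrow)
  7-6-1 → 0
  7-7 → 0

0o503473502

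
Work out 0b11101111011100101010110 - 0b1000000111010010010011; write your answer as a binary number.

Subtract column by column in base 2:
  0-1 → 1 (borrow)
  1-1-1 → 1 (borrow)
  1-0-1 → 0
  0-0 → 0
  1-1 → 0
  0-0 → 0
  1-0 → 1
  0-1 → 1 (borrow)
  1-0-1 → 0
  0-0 → 0
  0-1 → 1 (borrow)
  1-0-1 → 0
  1-1 → 0
  1-1 → 0
  0-1 → 1 (borrow)
  1-0-1 → 0
  1-0 → 1
  1-0 → 1
  1-0 → 1
  0-0 → 0
  1-0 → 1
  1-1 → 0
  1-0 → 1

0b10101110100010011000011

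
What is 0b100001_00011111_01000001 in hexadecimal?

Group the bits into nibbles: 0010 0001 0001 1111 0100 0001 → 211f41.

0x211f41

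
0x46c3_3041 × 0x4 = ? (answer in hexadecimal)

Multiply each base-16 digit by 4, carrying:
  1×4 = 4 → write 4
  4×4 = 16 → write 0 carry 1
  0×4+1 = 1 → write 1
  3×4 = 12 → write c
  3×4 = 12 → write c
  c×4 = 48 → write 0 carry 3
  6×4+3 = 27 → write b carry 1
  4×4+1 = 17 → write 1 carry 1
  remaining carry: 1

0x11b0cc104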